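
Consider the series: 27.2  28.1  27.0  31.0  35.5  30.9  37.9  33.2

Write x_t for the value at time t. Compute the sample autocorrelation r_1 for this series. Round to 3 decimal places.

Mean x̄ = (27.2 + 28.1 + 27.0 + 31.0 + 35.5 + 30.9 + 37.9 + 33.2)/8 = 31.3500
Deviations from mean: -4.1500, -3.2500, -4.3500, -0.3500, 4.1500, -0.4500, 6.5500, 1.8500
Σ(x_t−x̄)(x_{t+1}−x̄) = (13.4875) + (14.1375) + (1.5225) + (-1.4525) + (-1.8675) + (-2.9475) + (12.1175) = 34.9975
Denominator Σ(x_t−x̄)² = 110.5800
r_1 = 34.9975 / 110.5800 = 0.316

0.316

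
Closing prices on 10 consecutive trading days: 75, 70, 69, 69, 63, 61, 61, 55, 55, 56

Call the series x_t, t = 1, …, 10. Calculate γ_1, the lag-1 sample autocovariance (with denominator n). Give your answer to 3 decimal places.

Mean x̄ = (75 + 70 + 69 + 69 + 63 + 61 + 61 + 55 + 55 + 56)/10 = 63.4000
Σ_{t=1}^{9}(x_t−x̄)(x_{t+1}−x̄) = 302.2400
γ_1 = 302.2400 / 10 = 30.224

30.224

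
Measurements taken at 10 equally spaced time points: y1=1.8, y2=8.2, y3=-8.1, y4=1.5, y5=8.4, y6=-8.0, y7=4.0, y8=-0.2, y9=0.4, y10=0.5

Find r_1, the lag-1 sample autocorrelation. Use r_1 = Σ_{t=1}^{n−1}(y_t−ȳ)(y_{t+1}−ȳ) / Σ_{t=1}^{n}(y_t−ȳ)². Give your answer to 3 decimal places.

-0.557

Mean ȳ = (1.8 + 8.2 − 8.1 + 1.5 + 8.4 − 8.0 + 4.0 − 0.2 + 0.4 + 0.5)/10 = 0.8500
Numerator Σ_{t=1}^{9}(y_t−ȳ)(y_{t+1}−ȳ) = -157.0825
Denominator Σ(y_t−ȳ)² = 282.1250
r_1 = -157.0825 / 282.1250 = -0.557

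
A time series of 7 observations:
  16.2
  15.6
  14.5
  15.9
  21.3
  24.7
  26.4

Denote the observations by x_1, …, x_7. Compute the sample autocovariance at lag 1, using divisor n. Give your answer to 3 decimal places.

12.509

Mean x̄ = (16.2 + 15.6 + 14.5 + 15.9 + 21.3 + 24.7 + 26.4)/7 = 19.2286
Deviations: -3.0286, -3.6286, -4.7286, -3.3286, 2.0714, 5.4714, 7.1714
Σ_{t=1}^{6}(x_t−x̄)(x_{t+1}−x̄) = 87.5635
γ_1 = 87.5635 / 7 = 12.509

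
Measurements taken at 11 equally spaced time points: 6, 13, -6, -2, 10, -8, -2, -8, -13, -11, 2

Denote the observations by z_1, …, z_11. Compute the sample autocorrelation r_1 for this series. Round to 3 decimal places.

0.162

Mean z̄ = (6 + 13 − 6 − 2 + 10 − 8 − 2 − 8 − 13 − 11 + 2)/11 = -1.7273
Numerator Σ_{t=1}^{10}(z_t−z̄)(z_{t+1}−z̄) = 119.3802
Denominator Σ(z_t−z̄)² = 738.1818
r_1 = 119.3802 / 738.1818 = 0.162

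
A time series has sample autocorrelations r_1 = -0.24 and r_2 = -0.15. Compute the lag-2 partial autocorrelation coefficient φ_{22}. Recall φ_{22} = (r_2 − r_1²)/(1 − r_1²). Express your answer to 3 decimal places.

φ_{22} = (r_2 − r_1²) / (1 − r_1²)
r_1² = (-0.24)² = 0.0576
Numerator = -0.15 − 0.0576 = -0.2076; denominator = 1 − 0.0576 = 0.9424
φ_{22} = -0.2076 / 0.9424 = -0.220

-0.220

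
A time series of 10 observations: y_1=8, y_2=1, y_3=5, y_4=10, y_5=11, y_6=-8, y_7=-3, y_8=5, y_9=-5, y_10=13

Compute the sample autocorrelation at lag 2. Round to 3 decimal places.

Mean ȳ = (8 + 1 + 5 + 10 + 11 − 8 − 3 + 5 − 5 + 13)/10 = 3.7000
Numerator Σ_{t=1}^{8}(y_t−ȳ)(y_{t+2}−ȳ) = -69.3800
Denominator Σ(y_t−ȳ)² = 466.1000
r_2 = -69.3800 / 466.1000 = -0.149

-0.149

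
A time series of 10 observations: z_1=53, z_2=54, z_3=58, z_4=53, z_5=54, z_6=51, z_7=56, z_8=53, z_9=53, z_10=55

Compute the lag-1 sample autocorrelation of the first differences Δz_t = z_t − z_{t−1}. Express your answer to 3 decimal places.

First differences Δz: 1, 4, -5, 1, -3, 5, -3, 0, 2
Mean of differences = 0.2222
Numerator Σ(Δz_t−Δz̄)(Δz_{t+1}−Δz̄) = -53.8272
Denominator Σ(Δz_t−Δz̄)² = 89.5556
r_1(Δz) = -53.8272 / 89.5556 = -0.601

-0.601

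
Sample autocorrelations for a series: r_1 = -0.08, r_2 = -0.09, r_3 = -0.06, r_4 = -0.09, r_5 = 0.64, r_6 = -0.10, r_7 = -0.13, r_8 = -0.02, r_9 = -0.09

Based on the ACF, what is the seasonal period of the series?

The largest autocorrelation is r_5 = 0.64; the remaining lags stay at or below -0.02.
The dominant spike at lag 5 indicates a seasonal period of 5.

5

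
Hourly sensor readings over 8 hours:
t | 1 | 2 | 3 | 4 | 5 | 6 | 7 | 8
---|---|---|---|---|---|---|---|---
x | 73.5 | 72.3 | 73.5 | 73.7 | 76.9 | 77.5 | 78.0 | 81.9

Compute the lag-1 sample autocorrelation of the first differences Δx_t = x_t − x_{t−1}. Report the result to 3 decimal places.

First differences Δx: -1.2, 1.2, 0.2, 3.2, 0.6, 0.5, 3.9
Mean of differences = 1.2000
Numerator Σ(Δx_t−Δx̄)(Δx_{t+1}−Δx̄) = -4.6700
Denominator Σ(Δx_t−Δx̄)² = 18.9000
r_1(Δx) = -4.6700 / 18.9000 = -0.247

-0.247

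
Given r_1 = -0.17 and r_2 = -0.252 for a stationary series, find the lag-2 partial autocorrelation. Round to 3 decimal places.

φ_{22} = (r_2 − r_1²) / (1 − r_1²)
r_1² = (-0.17)² = 0.0289
Numerator = -0.252 − 0.0289 = -0.2809; denominator = 1 − 0.0289 = 0.9711
φ_{22} = -0.2809 / 0.9711 = -0.289

-0.289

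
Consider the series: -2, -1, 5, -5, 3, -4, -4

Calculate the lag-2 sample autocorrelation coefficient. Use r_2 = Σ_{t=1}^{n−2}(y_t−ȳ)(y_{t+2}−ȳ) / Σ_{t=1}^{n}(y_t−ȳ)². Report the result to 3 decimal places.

0.217

Mean ȳ = (-2 − 1 + 5 − 5 + 3 − 4 − 4)/7 = -1.1429
Deviations from mean: -0.8571, 0.1429, 6.1429, -3.8571, 4.1429, -2.8571, -2.8571
Numerator Σ_{t=1}^{5}(y_t−ȳ)(y_{t+2}−ȳ) = 18.8163
Denominator Σ(y_t−ȳ)² = 86.8571
r_2 = 18.8163 / 86.8571 = 0.217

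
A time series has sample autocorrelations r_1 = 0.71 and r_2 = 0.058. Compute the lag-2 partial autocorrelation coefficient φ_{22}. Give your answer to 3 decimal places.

φ_{22} = (r_2 − r_1²) / (1 − r_1²)
r_1² = (0.71)² = 0.5041
Numerator = 0.058 − 0.5041 = -0.4461; denominator = 1 − 0.5041 = 0.4959
φ_{22} = -0.4461 / 0.4959 = -0.900

-0.900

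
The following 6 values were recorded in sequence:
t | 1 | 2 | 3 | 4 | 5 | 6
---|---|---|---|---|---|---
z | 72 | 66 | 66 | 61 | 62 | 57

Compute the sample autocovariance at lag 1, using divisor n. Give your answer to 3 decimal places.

Mean z̄ = (72 + 66 + 66 + 61 + 62 + 57)/6 = 64.0000
Σ_{t=1}^{5}(z_t−z̄)(z_{t+1}−z̄) = 34.0000
γ_1 = 34.0000 / 6 = 5.667

5.667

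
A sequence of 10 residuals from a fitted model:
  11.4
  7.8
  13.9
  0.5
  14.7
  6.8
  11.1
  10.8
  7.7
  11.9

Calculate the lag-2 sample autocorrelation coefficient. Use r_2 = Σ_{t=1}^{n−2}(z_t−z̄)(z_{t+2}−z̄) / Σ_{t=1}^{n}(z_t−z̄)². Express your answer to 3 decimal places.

Mean z̄ = (11.4 + 7.8 + 13.9 + 0.5 + 14.7 + 6.8 + 11.1 + 10.8 + 7.7 + 11.9)/10 = 9.6600
Numerator Σ_{t=1}^{8}(z_t−z̄)(z_{t+2}−z̄) = 75.7108
Denominator Σ(z_t−z̄)² = 154.1840
r_2 = 75.7108 / 154.1840 = 0.491

0.491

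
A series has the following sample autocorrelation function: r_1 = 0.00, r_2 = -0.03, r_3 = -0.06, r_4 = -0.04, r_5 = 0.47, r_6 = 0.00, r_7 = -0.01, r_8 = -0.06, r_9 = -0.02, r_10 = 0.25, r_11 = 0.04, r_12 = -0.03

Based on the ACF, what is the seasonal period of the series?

The largest autocorrelation is r_5 = 0.47, with a weaker echo at lag 10 (0.25); the remaining lags stay at or below 0.04.
The dominant spike at lag 5 indicates a seasonal period of 5.

5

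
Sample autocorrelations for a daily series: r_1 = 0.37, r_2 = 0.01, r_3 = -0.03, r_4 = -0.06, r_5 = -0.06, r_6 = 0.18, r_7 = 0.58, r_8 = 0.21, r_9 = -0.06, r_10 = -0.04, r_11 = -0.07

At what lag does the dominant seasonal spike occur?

7

The largest autocorrelation is r_7 = 0.58; the remaining lags stay at or below 0.37. The elevated value at lag 1 (0.37), dropping to 0.01 at lag 2, reflects decaying short-term dependence rather than seasonality.
The dominant spike at lag 7 indicates a seasonal period of 7.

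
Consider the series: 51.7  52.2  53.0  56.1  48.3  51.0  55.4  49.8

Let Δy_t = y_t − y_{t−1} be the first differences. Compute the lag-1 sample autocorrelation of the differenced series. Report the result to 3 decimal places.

-0.422

First differences Δy: 0.5, 0.8, 3.1, -7.8, 2.7, 4.4, -5.6
Mean of differences = -0.2714
Numerator Σ(Δy_t−Δȳ)(Δy_{t+1}−Δȳ) = -54.3251
Denominator Σ(Δy_t−Δȳ)² = 128.8343
r_1(Δy) = -54.3251 / 128.8343 = -0.422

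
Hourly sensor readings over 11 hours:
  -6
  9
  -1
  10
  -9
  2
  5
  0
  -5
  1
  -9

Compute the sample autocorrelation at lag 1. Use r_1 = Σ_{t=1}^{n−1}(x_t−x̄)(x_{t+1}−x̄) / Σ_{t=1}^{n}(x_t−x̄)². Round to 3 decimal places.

-0.419

Mean x̄ = (-6 + 9 − 1 + 10 − 9 + 2 + 5 + 0 − 5 + 1 − 9)/11 = -0.2727
Numerator Σ_{t=1}^{10}(x_t−x̄)(x_{t+1}−x̄) = -181.8017
Denominator Σ(x_t−x̄)² = 434.1818
r_1 = -181.8017 / 434.1818 = -0.419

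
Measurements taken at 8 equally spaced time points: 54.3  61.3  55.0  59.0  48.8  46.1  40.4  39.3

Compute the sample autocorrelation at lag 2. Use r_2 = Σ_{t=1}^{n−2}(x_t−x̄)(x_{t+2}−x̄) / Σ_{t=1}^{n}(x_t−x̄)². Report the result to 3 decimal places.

0.275

Mean x̄ = (54.3 + 61.3 + 55.0 + 59.0 + 48.8 + 46.1 + 40.4 + 39.3)/8 = 50.5250
Deviations from mean: 3.7750, 10.7750, 4.4750, 8.4750, -1.7250, -4.4250, -10.1250, -11.2250
Numerator Σ_{t=1}^{6}(x_t−x̄)(x_{t+2}−x̄) = 130.1263
Denominator Σ(x_t−x̄)² = 473.2750
r_2 = 130.1263 / 473.2750 = 0.275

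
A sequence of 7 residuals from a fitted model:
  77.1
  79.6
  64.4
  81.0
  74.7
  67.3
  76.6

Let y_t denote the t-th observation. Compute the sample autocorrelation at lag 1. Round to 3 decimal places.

Mean ȳ = (77.1 + 79.6 + 64.4 + 81.0 + 74.7 + 67.3 + 76.6)/7 = 74.3857
Σ(y_t−ȳ)(y_{t+1}−ȳ) = (14.1531) + (-52.0684) + (-66.0484) + (2.0788) + (-2.2269) + (-15.6898) = -119.8016
Denominator Σ(y_t−ȳ)² = 233.2286
r_1 = -119.8016 / 233.2286 = -0.514

-0.514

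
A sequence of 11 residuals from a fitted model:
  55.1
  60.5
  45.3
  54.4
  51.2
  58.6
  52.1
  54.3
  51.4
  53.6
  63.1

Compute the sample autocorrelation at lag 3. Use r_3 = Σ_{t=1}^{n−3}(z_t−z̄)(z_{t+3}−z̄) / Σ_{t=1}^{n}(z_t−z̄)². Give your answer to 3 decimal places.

-0.289

Mean z̄ = (55.1 + 60.5 + 45.3 + 54.4 + 51.2 + 58.6 + 52.1 + 54.3 + 51.4 + 53.6 + 63.1)/11 = 54.5091
Numerator Σ_{t=1}^{8}(z_t−z̄)(z_{t+3}−z̄) = -68.9330
Denominator Σ(z_t−z̄)² = 238.8891
r_3 = -68.9330 / 238.8891 = -0.289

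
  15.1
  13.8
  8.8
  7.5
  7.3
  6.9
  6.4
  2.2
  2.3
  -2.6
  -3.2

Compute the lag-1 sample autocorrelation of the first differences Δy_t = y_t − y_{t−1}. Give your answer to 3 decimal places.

-0.420

First differences Δy: -1.3, -5.0, -1.3, -0.2, -0.4, -0.5, -4.2, 0.1, -4.9, -0.6
Mean of differences = -1.8300
Numerator Σ(Δy_t−Δȳ)(Δy_{t+1}−Δȳ) = -15.6909
Denominator Σ(Δy_t−Δȳ)² = 37.3610
r_1(Δy) = -15.6909 / 37.3610 = -0.420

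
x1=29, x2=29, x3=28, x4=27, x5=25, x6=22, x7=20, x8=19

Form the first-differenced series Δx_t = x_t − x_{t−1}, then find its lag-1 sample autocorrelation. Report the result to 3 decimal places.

First differences Δx: 0, -1, -1, -2, -3, -2, -1
Mean of differences = -1.4286
Numerator Σ(Δx_t−Δx̄)(Δx_{t+1}−Δx̄) = 2.1020
Denominator Σ(Δx_t−Δx̄)² = 5.7143
r_1(Δx) = 2.1020 / 5.7143 = 0.368

0.368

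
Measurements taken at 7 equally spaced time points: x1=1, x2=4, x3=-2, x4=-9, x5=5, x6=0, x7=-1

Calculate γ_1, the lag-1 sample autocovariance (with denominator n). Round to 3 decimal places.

-4.522

Mean x̄ = (1 + 4 − 2 − 9 + 5 + 0 − 1)/7 = -0.2857
Σ_{t=1}^{6}(x_t−x̄)(x_{t+1}−x̄) = -31.6531
γ_1 = -31.6531 / 7 = -4.522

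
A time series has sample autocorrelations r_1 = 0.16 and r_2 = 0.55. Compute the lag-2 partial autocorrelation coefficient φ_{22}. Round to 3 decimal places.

φ_{22} = (r_2 − r_1²) / (1 − r_1²)
r_1² = (0.16)² = 0.0256
Numerator = 0.55 − 0.0256 = 0.5244; denominator = 1 − 0.0256 = 0.9744
φ_{22} = 0.5244 / 0.9744 = 0.538

0.538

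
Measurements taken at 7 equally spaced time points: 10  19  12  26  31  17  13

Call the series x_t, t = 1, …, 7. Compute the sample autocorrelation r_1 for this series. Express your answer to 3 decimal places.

Mean x̄ = (10 + 19 + 12 + 26 + 31 + 17 + 13)/7 = 18.2857
Deviations from mean: -8.2857, 0.7143, -6.2857, 7.7143, 12.7143, -1.2857, -5.2857
Numerator Σ_{t=1}^{6}(x_t−x̄)(x_{t+1}−x̄) = 29.6327
Denominator Σ(x_t−x̄)² = 359.4286
r_1 = 29.6327 / 359.4286 = 0.082

0.082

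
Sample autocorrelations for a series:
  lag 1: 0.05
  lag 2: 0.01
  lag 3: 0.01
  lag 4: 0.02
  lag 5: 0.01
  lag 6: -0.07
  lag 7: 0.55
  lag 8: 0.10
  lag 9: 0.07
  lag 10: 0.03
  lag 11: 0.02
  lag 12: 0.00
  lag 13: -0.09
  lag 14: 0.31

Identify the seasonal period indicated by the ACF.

7

The largest autocorrelation is r_7 = 0.55, with a weaker echo at lag 14 (0.31); the remaining lags stay at or below 0.10.
The dominant spike at lag 7 indicates a seasonal period of 7.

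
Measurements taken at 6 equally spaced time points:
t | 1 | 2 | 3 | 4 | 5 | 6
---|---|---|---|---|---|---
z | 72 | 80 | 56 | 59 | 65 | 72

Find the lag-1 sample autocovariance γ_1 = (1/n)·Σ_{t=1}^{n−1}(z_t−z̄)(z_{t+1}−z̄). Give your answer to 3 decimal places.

3.093

Mean z̄ = (72 + 80 + 56 + 59 + 65 + 72)/6 = 67.3333
Deviations: 4.6667, 12.6667, -11.3333, -8.3333, -2.3333, 4.6667
Σ_{t=1}^{5}(z_t−z̄)(z_{t+1}−z̄) = 18.5556
γ_1 = 18.5556 / 6 = 3.093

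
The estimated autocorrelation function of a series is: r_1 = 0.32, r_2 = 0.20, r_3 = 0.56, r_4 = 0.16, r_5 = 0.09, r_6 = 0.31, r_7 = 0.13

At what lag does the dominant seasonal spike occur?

The largest autocorrelation is r_3 = 0.56; the remaining lags stay at or below 0.32. The elevated value at lag 1 (0.32), dropping to 0.20 at lag 2, reflects decaying short-term dependence rather than seasonality.
The dominant spike at lag 3 indicates a seasonal period of 3.

3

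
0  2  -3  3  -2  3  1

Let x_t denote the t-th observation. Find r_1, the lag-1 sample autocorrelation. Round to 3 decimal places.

-0.772

Mean x̄ = (0 + 2 − 3 + 3 − 2 + 3 + 1)/7 = 0.5714
Numerator Σ_{t=1}^{6}(x_t−x̄)(x_{t+1}−x̄) = -26.0408
Denominator Σ(x_t−x̄)² = 33.7143
r_1 = -26.0408 / 33.7143 = -0.772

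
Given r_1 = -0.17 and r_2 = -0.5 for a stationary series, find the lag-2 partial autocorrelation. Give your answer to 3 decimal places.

φ_{22} = (r_2 − r_1²) / (1 − r_1²)
r_1² = (-0.17)² = 0.0289
Numerator = -0.5 − 0.0289 = -0.5289; denominator = 1 − 0.0289 = 0.9711
φ_{22} = -0.5289 / 0.9711 = -0.545

-0.545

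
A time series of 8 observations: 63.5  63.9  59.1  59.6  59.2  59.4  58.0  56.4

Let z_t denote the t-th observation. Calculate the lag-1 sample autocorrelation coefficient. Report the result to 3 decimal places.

Mean z̄ = (63.5 + 63.9 + 59.1 + 59.6 + 59.2 + 59.4 + 58.0 + 56.4)/8 = 59.8875
Numerator Σ_{t=1}^{7}(z_t−z̄)(z_{t+1}−z̄) = 19.5973
Denominator Σ(z_t−z̄)² = 46.2888
r_1 = 19.5973 / 46.2888 = 0.423

0.423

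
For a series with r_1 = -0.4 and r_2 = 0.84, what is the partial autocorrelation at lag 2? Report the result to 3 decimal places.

φ_{22} = (r_2 − r_1²) / (1 − r_1²)
r_1² = (-0.4)² = 0.16
Numerator = 0.84 − 0.1600 = 0.6800; denominator = 1 − 0.1600 = 0.8400
φ_{22} = 0.6800 / 0.8400 = 0.810

0.810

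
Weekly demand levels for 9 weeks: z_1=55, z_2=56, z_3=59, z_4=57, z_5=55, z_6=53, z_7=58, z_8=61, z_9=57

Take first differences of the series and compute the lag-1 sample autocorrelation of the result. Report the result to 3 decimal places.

First differences Δz: 1, 3, -2, -2, -2, 5, 3, -4
Mean of differences = 0.2500
Numerator Σ(Δz_t−Δz̄)(Δz_{t+1}−Δz̄) = -3.3125
Denominator Σ(Δz_t−Δz̄)² = 71.5000
r_1(Δz) = -3.3125 / 71.5000 = -0.046

-0.046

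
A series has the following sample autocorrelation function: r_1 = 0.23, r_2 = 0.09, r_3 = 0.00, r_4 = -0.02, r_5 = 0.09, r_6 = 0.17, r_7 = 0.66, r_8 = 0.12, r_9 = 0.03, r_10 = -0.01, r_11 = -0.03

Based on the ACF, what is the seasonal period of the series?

7

The largest autocorrelation is r_7 = 0.66; the remaining lags stay at or below 0.23. The elevated value at lag 1 (0.23), dropping to 0.09 at lag 2, reflects decaying short-term dependence rather than seasonality.
The dominant spike at lag 7 indicates a seasonal period of 7.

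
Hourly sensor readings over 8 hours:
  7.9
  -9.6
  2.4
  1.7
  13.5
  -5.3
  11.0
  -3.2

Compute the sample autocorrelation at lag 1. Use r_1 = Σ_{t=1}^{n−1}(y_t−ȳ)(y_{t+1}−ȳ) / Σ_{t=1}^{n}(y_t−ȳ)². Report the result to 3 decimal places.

-0.592

Mean ȳ = (7.9 − 9.6 + 2.4 + 1.7 + 13.5 − 5.3 + 11.0 − 3.2)/8 = 2.3000
Deviations from mean: 5.6000, -11.9000, 0.1000, -0.6000, 11.2000, -7.6000, 8.7000, -5.5000
Numerator Σ_{t=1}^{7}(y_t−ȳ)(y_{t+1}−ȳ) = -273.7000
Denominator Σ(y_t−ȳ)² = 462.4800
r_1 = -273.7000 / 462.4800 = -0.592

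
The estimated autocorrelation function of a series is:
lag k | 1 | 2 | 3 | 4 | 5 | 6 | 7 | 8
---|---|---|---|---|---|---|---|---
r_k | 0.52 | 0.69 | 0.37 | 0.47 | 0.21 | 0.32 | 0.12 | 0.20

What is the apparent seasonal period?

2

The largest autocorrelation is r_2 = 0.69; the remaining lags stay at or below 0.52.
The dominant spike at lag 2 indicates a seasonal period of 2.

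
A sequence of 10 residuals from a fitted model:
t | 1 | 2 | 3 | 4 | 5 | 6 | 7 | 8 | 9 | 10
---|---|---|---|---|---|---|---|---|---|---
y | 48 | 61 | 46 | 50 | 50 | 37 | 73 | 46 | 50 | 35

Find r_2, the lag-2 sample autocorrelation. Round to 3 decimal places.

Mean ȳ = (48 + 61 + 46 + 50 + 50 + 37 + 73 + 46 + 50 + 35)/10 = 49.6000
Numerator Σ_{t=1}^{8}(y_t−ȳ)(y_{t+2}−ȳ) = 120.4800
Denominator Σ(y_t−ȳ)² = 1078.4000
r_2 = 120.4800 / 1078.4000 = 0.112

0.112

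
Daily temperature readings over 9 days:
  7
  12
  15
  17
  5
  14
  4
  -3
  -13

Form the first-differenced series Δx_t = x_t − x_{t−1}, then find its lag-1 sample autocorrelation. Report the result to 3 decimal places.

First differences Δx: 5, 3, 2, -12, 9, -10, -7, -10
Mean of differences = -2.5000
Numerator Σ(Δx_t−Δx̄)(Δx_{t+1}−Δx̄) = -104.7500
Denominator Σ(Δx_t−Δx̄)² = 462.0000
r_1(Δx) = -104.7500 / 462.0000 = -0.227

-0.227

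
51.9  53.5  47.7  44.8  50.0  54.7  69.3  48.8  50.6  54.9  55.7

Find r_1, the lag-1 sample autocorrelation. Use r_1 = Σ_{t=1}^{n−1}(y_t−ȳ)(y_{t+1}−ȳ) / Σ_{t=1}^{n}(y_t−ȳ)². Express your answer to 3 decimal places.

0.072

Mean ȳ = (51.9 + 53.5 + 47.7 + 44.8 + 50.0 + 54.7 + 69.3 + 48.8 + 50.6 + 54.9 + 55.7)/11 = 52.9000
Numerator Σ_{t=1}^{10}(y_t−ȳ)(y_{t+1}−ȳ) = 29.3800
Denominator Σ(y_t−ȳ)² = 408.5600
r_1 = 29.3800 / 408.5600 = 0.072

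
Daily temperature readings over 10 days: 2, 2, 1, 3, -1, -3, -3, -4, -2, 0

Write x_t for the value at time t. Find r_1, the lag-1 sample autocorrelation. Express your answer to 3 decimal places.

0.628

Mean x̄ = (2 + 2 + 1 + 3 − 1 − 3 − 3 − 4 − 2 + 0)/10 = -0.5000
Numerator Σ_{t=1}^{9}(x_t−x̄)(x_{t+1}−x̄) = 34.2500
Denominator Σ(x_t−x̄)² = 54.5000
r_1 = 34.2500 / 54.5000 = 0.628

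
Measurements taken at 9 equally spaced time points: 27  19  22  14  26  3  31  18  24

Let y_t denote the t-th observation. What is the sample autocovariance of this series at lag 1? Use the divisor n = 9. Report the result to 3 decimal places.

Mean ȳ = (27 + 19 + 22 + 14 + 26 + 3 + 31 + 18 + 24)/9 = 20.4444
Σ_{t=1}^{8}(y_t−ȳ)(y_{t+1}−ȳ) = -373.0864
γ_1 = -373.0864 / 9 = -41.454

-41.454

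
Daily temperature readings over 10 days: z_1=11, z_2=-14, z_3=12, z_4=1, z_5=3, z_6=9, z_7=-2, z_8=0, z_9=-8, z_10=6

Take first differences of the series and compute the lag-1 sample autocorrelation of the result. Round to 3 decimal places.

First differences Δz: -25, 26, -11, 2, 6, -11, 2, -8, 14
Mean of differences = -0.5556
Numerator Σ(Δz_t−Δz̄)(Δz_{t+1}−Δz̄) = -1158.9753
Denominator Σ(Δz_t−Δz̄)² = 1844.2222
r_1(Δz) = -1158.9753 / 1844.2222 = -0.628

-0.628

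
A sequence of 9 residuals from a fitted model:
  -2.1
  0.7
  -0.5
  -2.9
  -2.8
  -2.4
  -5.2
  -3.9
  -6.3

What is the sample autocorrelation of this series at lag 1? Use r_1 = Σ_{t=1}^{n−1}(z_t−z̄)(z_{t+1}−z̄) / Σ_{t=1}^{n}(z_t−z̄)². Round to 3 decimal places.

0.424

Mean z̄ = (-2.1 + 0.7 − 0.5 − 2.9 − 2.8 − 2.4 − 5.2 − 3.9 − 6.3)/9 = -2.8222
Numerator Σ_{t=1}^{8}(z_t−z̄)(z_{t+1}−z̄) = 15.8573
Denominator Σ(z_t−z̄)² = 37.4156
r_1 = 15.8573 / 37.4156 = 0.424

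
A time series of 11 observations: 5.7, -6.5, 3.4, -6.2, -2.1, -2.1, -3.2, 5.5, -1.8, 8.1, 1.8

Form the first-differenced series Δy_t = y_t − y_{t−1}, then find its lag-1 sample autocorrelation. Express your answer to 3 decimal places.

-0.735

First differences Δy: -12.2, 9.9, -9.6, 4.1, 0.0, -1.1, 8.7, -7.3, 9.9, -6.3
Mean of differences = -0.3900
Numerator Σ(Δy_t−Δȳ)(Δy_{t+1}−Δȳ) = -457.3581
Denominator Σ(Δy_t−Δȳ)² = 622.1890
r_1(Δy) = -457.3581 / 622.1890 = -0.735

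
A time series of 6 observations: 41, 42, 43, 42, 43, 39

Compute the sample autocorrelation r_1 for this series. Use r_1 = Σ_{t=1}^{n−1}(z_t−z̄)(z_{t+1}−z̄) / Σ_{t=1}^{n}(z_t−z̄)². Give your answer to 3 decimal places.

-0.216

Mean z̄ = (41 + 42 + 43 + 42 + 43 + 39)/6 = 41.6667
Deviations from mean: -0.6667, 0.3333, 1.3333, 0.3333, 1.3333, -2.6667
Σ(z_t−z̄)(z_{t+1}−z̄) = (-0.2222) + (0.4444) + (0.4444) + (0.4444) + (-3.5556) = -2.4444
Denominator Σ(z_t−z̄)² = 11.3333
r_1 = -2.4444 / 11.3333 = -0.216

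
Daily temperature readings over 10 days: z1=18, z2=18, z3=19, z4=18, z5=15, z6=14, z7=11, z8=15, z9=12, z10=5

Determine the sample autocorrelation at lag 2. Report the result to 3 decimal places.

0.183

Mean z̄ = (18 + 18 + 19 + 18 + 15 + 14 + 11 + 15 + 12 + 5)/10 = 14.5000
Numerator Σ_{t=1}^{8}(z_t−z̄)(z_{t+2}−z̄) = 30.5000
Denominator Σ(z_t−z̄)² = 166.5000
r_2 = 30.5000 / 166.5000 = 0.183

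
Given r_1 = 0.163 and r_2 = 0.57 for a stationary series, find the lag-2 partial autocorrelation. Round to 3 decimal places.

0.558

φ_{22} = (r_2 − r_1²) / (1 − r_1²)
r_1² = (0.163)² = 0.026569
Numerator = 0.57 − 0.0266 = 0.5434; denominator = 1 − 0.0266 = 0.9734
φ_{22} = 0.5434 / 0.9734 = 0.558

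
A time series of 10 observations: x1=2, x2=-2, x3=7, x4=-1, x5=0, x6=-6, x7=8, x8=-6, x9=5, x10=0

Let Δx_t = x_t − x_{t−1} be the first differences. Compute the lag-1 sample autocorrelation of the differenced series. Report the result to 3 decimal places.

First differences Δx: -4, 9, -8, 1, -6, 14, -14, 11, -5
Mean of differences = -0.2222
Numerator Σ(Δx_t−Δx̄)(Δx_{t+1}−Δx̄) = -609.4938
Denominator Σ(Δx_t−Δx̄)² = 735.5556
r_1(Δx) = -609.4938 / 735.5556 = -0.829

-0.829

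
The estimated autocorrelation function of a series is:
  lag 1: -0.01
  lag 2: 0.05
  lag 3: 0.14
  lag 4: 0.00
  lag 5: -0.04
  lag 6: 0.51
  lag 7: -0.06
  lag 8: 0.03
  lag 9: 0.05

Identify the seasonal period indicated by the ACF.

The largest autocorrelation is r_6 = 0.51; the remaining lags stay at or below 0.14.
The dominant spike at lag 6 indicates a seasonal period of 6.

6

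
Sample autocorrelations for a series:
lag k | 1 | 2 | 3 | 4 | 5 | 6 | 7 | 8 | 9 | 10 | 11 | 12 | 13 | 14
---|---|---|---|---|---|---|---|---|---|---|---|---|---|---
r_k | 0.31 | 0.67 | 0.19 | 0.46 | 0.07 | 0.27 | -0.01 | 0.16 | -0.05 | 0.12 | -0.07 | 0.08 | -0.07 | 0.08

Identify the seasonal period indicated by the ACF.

The largest autocorrelation is r_2 = 0.67, with a weaker echo at lag 4 (0.46); the remaining lags stay at or below 0.31.
The dominant spike at lag 2 indicates a seasonal period of 2.

2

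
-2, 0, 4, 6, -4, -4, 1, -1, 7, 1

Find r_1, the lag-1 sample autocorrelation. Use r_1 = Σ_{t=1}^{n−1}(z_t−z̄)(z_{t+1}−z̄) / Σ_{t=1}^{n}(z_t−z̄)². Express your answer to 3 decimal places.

0.024

Mean z̄ = (-2 + 0 + 4 + 6 − 4 − 4 + 1 − 1 + 7 + 1)/10 = 0.8000
Numerator Σ_{t=1}^{9}(z_t−z̄)(z_{t+1}−z̄) = 3.1600
Denominator Σ(z_t−z̄)² = 133.6000
r_1 = 3.1600 / 133.6000 = 0.024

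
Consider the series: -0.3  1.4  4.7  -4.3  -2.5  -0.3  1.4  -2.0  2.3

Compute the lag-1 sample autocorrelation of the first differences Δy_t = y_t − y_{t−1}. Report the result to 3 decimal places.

First differences Δy: 1.7, 3.3, -9.0, 1.8, 2.2, 1.7, -3.4, 4.3
Mean of differences = 0.3250
Numerator Σ(Δy_t−Δȳ)(Δy_{t+1}−Δȳ) = -51.9906
Denominator Σ(Δy_t−Δȳ)² = 134.9550
r_1(Δy) = -51.9906 / 134.9550 = -0.385

-0.385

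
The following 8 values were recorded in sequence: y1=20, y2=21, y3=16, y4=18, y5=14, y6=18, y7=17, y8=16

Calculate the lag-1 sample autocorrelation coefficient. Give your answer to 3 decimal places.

Mean ȳ = (20 + 21 + 16 + 18 + 14 + 18 + 17 + 16)/8 = 17.5000
Σ(y_t−ȳ)(y_{t+1}−ȳ) = (8.7500) + (-5.2500) + (-0.7500) + (-1.7500) + (-1.7500) + (-0.2500) + (0.7500) = -0.2500
Denominator Σ(y_t−ȳ)² = 36.0000
r_1 = -0.2500 / 36.0000 = -0.007

-0.007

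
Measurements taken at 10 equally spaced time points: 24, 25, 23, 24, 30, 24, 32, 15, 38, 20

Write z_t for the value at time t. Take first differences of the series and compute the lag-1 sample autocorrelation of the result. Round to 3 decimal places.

-0.793

First differences Δz: 1, -2, 1, 6, -6, 8, -17, 23, -18
Mean of differences = -0.4444
Numerator Σ(Δz_t−Δz̄)(Δz_{t+1}−Δz̄) = -1017.4198
Denominator Σ(Δz_t−Δz̄)² = 1282.2222
r_1(Δz) = -1017.4198 / 1282.2222 = -0.793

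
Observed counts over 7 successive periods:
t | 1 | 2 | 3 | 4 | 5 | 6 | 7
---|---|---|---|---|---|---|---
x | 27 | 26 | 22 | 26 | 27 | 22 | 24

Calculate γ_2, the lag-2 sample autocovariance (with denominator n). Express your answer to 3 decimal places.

Mean x̄ = (27 + 26 + 22 + 26 + 27 + 22 + 24)/7 = 24.8571
Deviations: 2.1429, 1.1429, -2.8571, 1.1429, 2.1429, -2.8571, -0.8571
Σ_{t=1}^{5}(x_t−x̄)(x_{t+2}−x̄) = -16.0408
γ_2 = -16.0408 / 7 = -2.292

-2.292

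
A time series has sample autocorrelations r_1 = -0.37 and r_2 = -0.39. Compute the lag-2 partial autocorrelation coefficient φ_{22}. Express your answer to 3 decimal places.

-0.610

φ_{22} = (r_2 − r_1²) / (1 − r_1²)
r_1² = (-0.37)² = 0.1369
Numerator = -0.39 − 0.1369 = -0.5269; denominator = 1 − 0.1369 = 0.8631
φ_{22} = -0.5269 / 0.8631 = -0.610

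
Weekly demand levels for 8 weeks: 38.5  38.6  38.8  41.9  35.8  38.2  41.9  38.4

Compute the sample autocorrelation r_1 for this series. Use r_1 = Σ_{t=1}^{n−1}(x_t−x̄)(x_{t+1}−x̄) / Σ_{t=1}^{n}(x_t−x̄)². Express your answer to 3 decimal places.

-0.389

Mean x̄ = (38.5 + 38.6 + 38.8 + 41.9 + 35.8 + 38.2 + 41.9 + 38.4)/8 = 39.0125
Deviations from mean: -0.5125, -0.4125, -0.2125, 2.8875, -3.2125, -0.8125, 2.8875, -0.6125
Σ(x_t−x̄)(x_{t+1}−x̄) = (0.2114) + (0.0877) + (-0.6136) + (-9.2761) + (2.6102) + (-2.3461) + (-1.7686) = -11.0952
Denominator Σ(x_t−x̄)² = 28.5088
r_1 = -11.0952 / 28.5088 = -0.389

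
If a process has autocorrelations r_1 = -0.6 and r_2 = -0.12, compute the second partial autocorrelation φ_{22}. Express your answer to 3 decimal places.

-0.750

φ_{22} = (r_2 − r_1²) / (1 − r_1²)
r_1² = (-0.6)² = 0.36
Numerator = -0.12 − 0.3600 = -0.4800; denominator = 1 − 0.3600 = 0.6400
φ_{22} = -0.4800 / 0.6400 = -0.750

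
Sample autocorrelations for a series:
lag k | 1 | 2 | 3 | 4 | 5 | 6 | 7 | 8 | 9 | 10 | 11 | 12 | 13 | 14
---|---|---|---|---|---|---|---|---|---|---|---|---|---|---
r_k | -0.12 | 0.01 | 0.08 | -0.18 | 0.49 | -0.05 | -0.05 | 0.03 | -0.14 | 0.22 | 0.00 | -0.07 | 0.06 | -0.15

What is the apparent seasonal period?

The largest autocorrelation is r_5 = 0.49, with a weaker echo at lag 10 (0.22); the remaining lags stay at or below 0.08.
The dominant spike at lag 5 indicates a seasonal period of 5.

5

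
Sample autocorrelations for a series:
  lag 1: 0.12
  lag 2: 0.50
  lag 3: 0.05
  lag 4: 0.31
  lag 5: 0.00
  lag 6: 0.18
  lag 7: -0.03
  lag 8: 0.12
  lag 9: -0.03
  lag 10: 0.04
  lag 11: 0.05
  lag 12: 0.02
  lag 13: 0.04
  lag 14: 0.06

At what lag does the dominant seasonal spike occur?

The largest autocorrelation is r_2 = 0.50, with weaker echoes at lags 4 (0.31) and 6 (0.18); the remaining lags stay at or below 0.12.
The dominant spike at lag 2 indicates a seasonal period of 2.

2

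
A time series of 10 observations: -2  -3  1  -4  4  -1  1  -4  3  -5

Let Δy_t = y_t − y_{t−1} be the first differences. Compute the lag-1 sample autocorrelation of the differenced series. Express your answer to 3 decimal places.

-0.783

First differences Δy: -1, 4, -5, 8, -5, 2, -5, 7, -8
Mean of differences = -0.3333
Numerator Σ(Δy_t−Δȳ)(Δy_{t+1}−Δȳ) = -213.1111
Denominator Σ(Δy_t−Δȳ)² = 272.0000
r_1(Δy) = -213.1111 / 272.0000 = -0.783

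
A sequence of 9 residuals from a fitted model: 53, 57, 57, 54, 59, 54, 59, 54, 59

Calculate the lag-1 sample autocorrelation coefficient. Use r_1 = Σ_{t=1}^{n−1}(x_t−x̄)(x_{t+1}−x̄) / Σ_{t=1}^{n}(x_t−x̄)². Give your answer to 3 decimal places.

-0.696

Mean x̄ = (53 + 57 + 57 + 54 + 59 + 54 + 59 + 54 + 59)/9 = 56.2222
Numerator Σ_{t=1}^{8}(x_t−x̄)(x_{t+1}−x̄) = -34.4938
Denominator Σ(x_t−x̄)² = 49.5556
r_1 = -34.4938 / 49.5556 = -0.696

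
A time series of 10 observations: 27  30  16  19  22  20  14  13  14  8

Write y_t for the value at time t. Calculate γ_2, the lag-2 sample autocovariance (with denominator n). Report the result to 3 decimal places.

2.902

Mean ȳ = (27 + 30 + 16 + 19 + 22 + 20 + 14 + 13 + 14 + 8)/10 = 18.3000
Σ_{t=1}^{8}(y_t−ȳ)(y_{t+2}−ȳ) = 29.0200
γ_2 = 29.0200 / 10 = 2.902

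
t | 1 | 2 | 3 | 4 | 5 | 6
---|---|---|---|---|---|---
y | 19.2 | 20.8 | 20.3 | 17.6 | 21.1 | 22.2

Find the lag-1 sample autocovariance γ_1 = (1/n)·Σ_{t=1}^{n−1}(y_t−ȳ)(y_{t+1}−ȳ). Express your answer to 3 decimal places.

-0.223

Mean ȳ = (19.2 + 20.8 + 20.3 + 17.6 + 21.1 + 22.2)/6 = 20.2000
Σ_{t=1}^{5}(y_t−ȳ)(y_{t+1}−ȳ) = -1.3400
γ_1 = -1.3400 / 6 = -0.223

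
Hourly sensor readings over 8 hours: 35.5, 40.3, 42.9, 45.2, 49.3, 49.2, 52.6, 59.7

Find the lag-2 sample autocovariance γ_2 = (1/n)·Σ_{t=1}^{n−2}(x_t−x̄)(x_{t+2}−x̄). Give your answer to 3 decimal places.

Mean x̄ = (35.5 + 40.3 + 42.9 + 45.2 + 49.3 + 49.2 + 52.6 + 59.7)/8 = 46.8375
Deviations: -11.3375, -6.5375, -3.9375, -1.6375, 2.4625, 2.3625, 5.7625, 12.8625
Σ_{t=1}^{6}(x_t−x̄)(x_{t+2}−x̄) = 86.3597
γ_2 = 86.3597 / 8 = 10.795

10.795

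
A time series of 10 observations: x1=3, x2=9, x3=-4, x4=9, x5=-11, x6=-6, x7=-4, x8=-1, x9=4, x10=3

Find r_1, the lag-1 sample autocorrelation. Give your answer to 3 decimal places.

Mean x̄ = (3 + 9 − 4 + 9 − 11 − 6 − 4 − 1 + 4 + 3)/10 = 0.2000
Numerator Σ_{t=1}^{9}(x_t−x̄)(x_{t+1}−x̄) = -41.2400
Denominator Σ(x_t−x̄)² = 385.6000
r_1 = -41.2400 / 385.6000 = -0.107

-0.107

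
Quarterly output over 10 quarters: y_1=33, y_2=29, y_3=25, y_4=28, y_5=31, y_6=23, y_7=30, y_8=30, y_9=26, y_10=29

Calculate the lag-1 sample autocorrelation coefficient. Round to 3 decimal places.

-0.303

Mean ȳ = (33 + 29 + 25 + 28 + 31 + 23 + 30 + 30 + 26 + 29)/10 = 28.4000
Numerator Σ_{t=1}^{9}(y_t−ȳ)(y_{t+1}−ȳ) = -24.3600
Denominator Σ(y_t−ȳ)² = 80.4000
r_1 = -24.3600 / 80.4000 = -0.303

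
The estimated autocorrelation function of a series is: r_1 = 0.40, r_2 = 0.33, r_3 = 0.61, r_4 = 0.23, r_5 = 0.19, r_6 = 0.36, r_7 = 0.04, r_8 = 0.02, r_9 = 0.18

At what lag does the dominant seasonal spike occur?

3

The largest autocorrelation is r_3 = 0.61; the remaining lags stay at or below 0.40. The elevated value at lag 1 (0.40), dropping to 0.33 at lag 2, reflects decaying short-term dependence rather than seasonality.
The dominant spike at lag 3 indicates a seasonal period of 3.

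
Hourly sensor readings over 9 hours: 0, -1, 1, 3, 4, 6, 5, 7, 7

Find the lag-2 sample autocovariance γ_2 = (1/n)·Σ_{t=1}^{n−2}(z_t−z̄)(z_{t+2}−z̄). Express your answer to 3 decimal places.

Mean z̄ = (0 − 1 + 1 + 3 + 4 + 6 + 5 + 7 + 7)/9 = 3.5556
Σ_{t=1}^{7}(z_t−z̄)(z_{t+2}−z̄) = 23.1605
γ_2 = 23.1605 / 9 = 2.573

2.573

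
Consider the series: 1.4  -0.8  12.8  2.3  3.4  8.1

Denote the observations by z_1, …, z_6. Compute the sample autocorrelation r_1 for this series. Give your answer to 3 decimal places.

Mean z̄ = (1.4 − 0.8 + 12.8 + 2.3 + 3.4 + 8.1)/6 = 4.5333
Deviations from mean: -3.1333, -5.3333, 8.2667, -2.2333, -1.1333, 3.5667
Σ(z_t−z̄)(z_{t+1}−z̄) = (16.7111) + (-44.0889) + (-18.4622) + (2.5311) + (-4.0422) = -47.3511
Denominator Σ(z_t−z̄)² = 125.5933
r_1 = -47.3511 / 125.5933 = -0.377

-0.377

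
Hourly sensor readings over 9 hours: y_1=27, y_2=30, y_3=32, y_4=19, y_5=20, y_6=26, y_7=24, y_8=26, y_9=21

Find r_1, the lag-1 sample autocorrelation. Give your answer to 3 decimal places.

Mean ȳ = (27 + 30 + 32 + 19 + 20 + 26 + 24 + 26 + 21)/9 = 25.0000
Numerator Σ_{t=1}^{8}(y_t−ȳ)(y_{t+1}−ȳ) = 22.0000
Denominator Σ(y_t−ȳ)² = 158.0000
r_1 = 22.0000 / 158.0000 = 0.139

0.139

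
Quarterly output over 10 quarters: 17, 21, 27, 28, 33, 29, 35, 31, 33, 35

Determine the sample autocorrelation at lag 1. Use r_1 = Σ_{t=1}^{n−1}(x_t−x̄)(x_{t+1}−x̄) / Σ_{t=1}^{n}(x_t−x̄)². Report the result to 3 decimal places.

Mean x̄ = (17 + 21 + 27 + 28 + 33 + 29 + 35 + 31 + 33 + 35)/10 = 28.9000
Numerator Σ_{t=1}^{9}(x_t−x̄)(x_{t+1}−x̄) = 154.4900
Denominator Σ(x_t−x̄)² = 320.9000
r_1 = 154.4900 / 320.9000 = 0.481

0.481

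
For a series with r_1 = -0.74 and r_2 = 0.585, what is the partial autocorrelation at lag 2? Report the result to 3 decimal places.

φ_{22} = (r_2 − r_1²) / (1 − r_1²)
r_1² = (-0.74)² = 0.5476
Numerator = 0.585 − 0.5476 = 0.0374; denominator = 1 − 0.5476 = 0.4524
φ_{22} = 0.0374 / 0.4524 = 0.083

0.083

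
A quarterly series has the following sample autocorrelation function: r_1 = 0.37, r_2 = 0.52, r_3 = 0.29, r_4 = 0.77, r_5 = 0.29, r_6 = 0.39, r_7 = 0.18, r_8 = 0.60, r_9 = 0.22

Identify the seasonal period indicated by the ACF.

4

The largest autocorrelation is r_4 = 0.77, with a weaker echo at lag 8 (0.60); the remaining lags stay at or below 0.52.
The dominant spike at lag 4 indicates a seasonal period of 4.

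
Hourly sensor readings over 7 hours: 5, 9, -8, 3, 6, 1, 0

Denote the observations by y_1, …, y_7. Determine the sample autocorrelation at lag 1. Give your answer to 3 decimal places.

-0.320

Mean ȳ = (5 + 9 − 8 + 3 + 6 + 1 + 0)/7 = 2.2857
Σ(y_t−ȳ)(y_{t+1}−ȳ) = (18.2245) + (-69.0612) + (-7.3469) + (2.6531) + (-4.7755) + (2.9388) = -57.3673
Denominator Σ(y_t−ȳ)² = 179.4286
r_1 = -57.3673 / 179.4286 = -0.320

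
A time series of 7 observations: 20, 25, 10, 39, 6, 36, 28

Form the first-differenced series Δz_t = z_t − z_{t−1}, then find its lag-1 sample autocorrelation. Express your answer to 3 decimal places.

First differences Δz: 5, -15, 29, -33, 30, -8
Mean of differences = 1.3333
Numerator Σ(Δz_t−Δz̄)(Δz_{t+1}−Δz̄) = -2713.4444
Denominator Σ(Δz_t−Δz̄)² = 3133.3333
r_1(Δz) = -2713.4444 / 3133.3333 = -0.866

-0.866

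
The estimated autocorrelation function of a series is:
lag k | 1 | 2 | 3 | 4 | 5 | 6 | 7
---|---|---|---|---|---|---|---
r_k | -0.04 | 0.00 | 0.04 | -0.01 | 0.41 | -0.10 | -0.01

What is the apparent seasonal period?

5

The largest autocorrelation is r_5 = 0.41; the remaining lags stay at or below 0.04.
The dominant spike at lag 5 indicates a seasonal period of 5.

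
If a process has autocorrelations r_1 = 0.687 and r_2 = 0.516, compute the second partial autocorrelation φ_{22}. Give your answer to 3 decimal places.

0.083

φ_{22} = (r_2 − r_1²) / (1 − r_1²)
r_1² = (0.687)² = 0.471969
Numerator = 0.516 − 0.4720 = 0.0440; denominator = 1 − 0.4720 = 0.5280
φ_{22} = 0.0440 / 0.5280 = 0.083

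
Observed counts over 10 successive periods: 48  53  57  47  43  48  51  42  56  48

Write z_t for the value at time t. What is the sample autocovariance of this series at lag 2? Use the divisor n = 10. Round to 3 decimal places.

Mean z̄ = (48 + 53 + 57 + 47 + 43 + 48 + 51 + 42 + 56 + 48)/10 = 49.3000
Σ_{t=1}^{8}(z_t−z̄)(z_{t+2}−z̄) = -44.3800
γ_2 = -44.3800 / 10 = -4.438

-4.438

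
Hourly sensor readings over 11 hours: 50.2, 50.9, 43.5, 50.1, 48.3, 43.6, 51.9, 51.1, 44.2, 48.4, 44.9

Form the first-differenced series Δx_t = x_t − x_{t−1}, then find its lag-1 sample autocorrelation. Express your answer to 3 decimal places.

-0.532

First differences Δx: 0.7, -7.4, 6.6, -1.8, -4.7, 8.3, -0.8, -6.9, 4.2, -3.5
Mean of differences = -0.5300
Numerator Σ(Δx_t−Δx̄)(Δx_{t+1}−Δx̄) = -142.8559
Denominator Σ(Δx_t−Δx̄)² = 268.3610
r_1(Δx) = -142.8559 / 268.3610 = -0.532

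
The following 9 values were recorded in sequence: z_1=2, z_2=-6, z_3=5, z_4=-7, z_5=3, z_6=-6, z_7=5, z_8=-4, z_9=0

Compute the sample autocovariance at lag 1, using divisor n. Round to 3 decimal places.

Mean z̄ = (2 − 6 + 5 − 7 + 3 − 6 + 5 − 4 + 0)/9 = -0.8889
Σ_{t=1}^{8}(z_t−z̄)(z_{t+1}−z̄) = -175.6790
γ_1 = -175.6790 / 9 = -19.520

-19.520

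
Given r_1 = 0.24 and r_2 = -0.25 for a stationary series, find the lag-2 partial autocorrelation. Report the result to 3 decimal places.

-0.326

φ_{22} = (r_2 − r_1²) / (1 − r_1²)
r_1² = (0.24)² = 0.0576
Numerator = -0.25 − 0.0576 = -0.3076; denominator = 1 − 0.0576 = 0.9424
φ_{22} = -0.3076 / 0.9424 = -0.326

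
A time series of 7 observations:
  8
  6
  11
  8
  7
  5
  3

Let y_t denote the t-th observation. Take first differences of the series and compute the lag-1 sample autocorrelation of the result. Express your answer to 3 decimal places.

-0.409

First differences Δy: -2, 5, -3, -1, -2, -2
Mean of differences = -0.8333
Numerator Σ(Δy_t−Δȳ)(Δy_{t+1}−Δȳ) = -17.5278
Denominator Σ(Δy_t−Δȳ)² = 42.8333
r_1(Δy) = -17.5278 / 42.8333 = -0.409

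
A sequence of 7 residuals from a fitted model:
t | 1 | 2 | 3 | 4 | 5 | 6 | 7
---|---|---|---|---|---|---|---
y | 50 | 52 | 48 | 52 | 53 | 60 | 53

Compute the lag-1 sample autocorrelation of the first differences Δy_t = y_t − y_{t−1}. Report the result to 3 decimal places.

First differences Δy: 2, -4, 4, 1, 7, -7
Mean of differences = 0.5000
Numerator Σ(Δy_t−Δȳ)(Δy_{t+1}−Δȳ) = -66.2500
Denominator Σ(Δy_t−Δȳ)² = 133.5000
r_1(Δy) = -66.2500 / 133.5000 = -0.496

-0.496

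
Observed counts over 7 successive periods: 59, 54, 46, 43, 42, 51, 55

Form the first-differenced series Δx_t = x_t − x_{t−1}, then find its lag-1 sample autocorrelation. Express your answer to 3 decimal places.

First differences Δx: -5, -8, -3, -1, 9, 4
Mean of differences = -0.6667
Numerator Σ(Δx_t−Δx̄)(Δx_{t+1}−Δx̄) = 91.5556
Denominator Σ(Δx_t−Δx̄)² = 193.3333
r_1(Δx) = 91.5556 / 193.3333 = 0.474

0.474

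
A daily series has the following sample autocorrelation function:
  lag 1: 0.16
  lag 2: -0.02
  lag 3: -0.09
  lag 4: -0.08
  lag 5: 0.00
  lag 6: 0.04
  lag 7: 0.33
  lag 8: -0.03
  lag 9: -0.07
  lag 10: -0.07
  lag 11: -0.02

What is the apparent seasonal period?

The largest autocorrelation is r_7 = 0.33; the remaining lags stay at or below 0.16.
The dominant spike at lag 7 indicates a seasonal period of 7.

7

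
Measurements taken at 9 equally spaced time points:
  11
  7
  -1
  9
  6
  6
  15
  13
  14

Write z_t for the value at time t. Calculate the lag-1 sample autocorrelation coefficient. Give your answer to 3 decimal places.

Mean z̄ = (11 + 7 − 1 + 9 + 6 + 6 + 15 + 13 + 14)/9 = 8.8889
Numerator Σ_{t=1}^{8}(z_t−z̄)(z_{t+1}−z̄) = 50.0988
Denominator Σ(z_t−z̄)² = 202.8889
r_1 = 50.0988 / 202.8889 = 0.247

0.247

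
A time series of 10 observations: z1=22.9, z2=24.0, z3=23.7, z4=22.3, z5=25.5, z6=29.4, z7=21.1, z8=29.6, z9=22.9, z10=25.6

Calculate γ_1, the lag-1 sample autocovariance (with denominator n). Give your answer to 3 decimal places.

Mean z̄ = (22.9 + 24.0 + 23.7 + 22.3 + 25.5 + 29.4 + 21.1 + 29.6 + 22.9 + 25.6)/10 = 24.7000
Σ_{t=1}^{9}(z_t−z̄)(z_{t+1}−z̄) = -38.8000
γ_1 = -38.8000 / 10 = -3.880

-3.880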